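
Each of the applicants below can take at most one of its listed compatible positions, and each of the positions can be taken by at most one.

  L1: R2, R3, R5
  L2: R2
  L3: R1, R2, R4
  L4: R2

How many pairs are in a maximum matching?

Unit-capacity flow: source→left, listed edges, right→sink; max matching = max flow.
Augmenting path L1→R2 (+1); matched 1.
Augmenting path L3→R1 (+1); matched 2.
Augmenting path L2→R2→L1→R3 (+1); matched 3.
No augmenting path remains; maximum matching = 3.
König certificate: {L1, L3, R2} is a vertex cover of size 3 (every listed pair touches it), so no matching can be larger.

3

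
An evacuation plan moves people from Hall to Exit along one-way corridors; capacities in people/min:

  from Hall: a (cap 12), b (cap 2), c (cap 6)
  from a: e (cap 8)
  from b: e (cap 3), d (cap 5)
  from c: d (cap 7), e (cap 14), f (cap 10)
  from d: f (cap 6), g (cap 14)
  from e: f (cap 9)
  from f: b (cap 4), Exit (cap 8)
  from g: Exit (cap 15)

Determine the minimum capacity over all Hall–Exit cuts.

Augment Hall→c→f→Exit: bottleneck 6, flow now 6.
Augment Hall→a→e→f→Exit: bottleneck 2, flow now 8.
Augment Hall→b→d→g→Exit: bottleneck 2, flow now 10.
Augment Hall→a→e→f→b→d→g→Exit: bottleneck 3, flow now 13.
Augment Hall→a→e→f→c→d→g→Exit: bottleneck 3, flow now 16. (uses reverse residual edge)
No augmenting path remains; maximum flow = 16.
By max-flow min-cut, the minimum cut capacity equals the max flow.
In the residual graph, reachable from Hall: {Hall, a}.
Min-cut edges: Hall→b (2), Hall→c (6), a→e (8); capacity 2 + 6 + 8 = 16.

16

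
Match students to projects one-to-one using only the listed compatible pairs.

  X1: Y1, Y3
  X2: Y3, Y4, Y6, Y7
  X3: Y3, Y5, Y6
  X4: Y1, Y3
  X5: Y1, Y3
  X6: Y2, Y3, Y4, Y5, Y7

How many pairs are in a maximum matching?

5

Unit-capacity flow: source→left, listed edges, right→sink; max matching = max flow.
Augmenting path X1→Y1 (+1); matched 1.
Augmenting path X2→Y3 (+1); matched 2.
Augmenting path X3→Y5 (+1); matched 3.
Augmenting path X6→Y2 (+1); matched 4.
Augmenting path X4→Y3→X2→Y4 (+1); matched 5.
No augmenting path remains; maximum matching = 5.
König certificate: {X2, X3, X6, Y1, Y3} is a vertex cover of size 5 (every listed pair touches it), so no matching can be larger.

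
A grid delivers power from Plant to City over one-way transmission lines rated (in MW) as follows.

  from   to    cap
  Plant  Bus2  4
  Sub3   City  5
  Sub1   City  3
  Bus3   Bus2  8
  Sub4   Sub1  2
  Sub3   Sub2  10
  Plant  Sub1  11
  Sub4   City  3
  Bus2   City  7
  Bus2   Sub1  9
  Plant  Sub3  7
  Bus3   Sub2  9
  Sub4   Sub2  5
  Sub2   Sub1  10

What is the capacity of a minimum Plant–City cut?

Augment Plant→Sub3→City: bottleneck 5, flow now 5.
Augment Plant→Bus2→City: bottleneck 4, flow now 9.
Augment Plant→Sub1→City: bottleneck 3, flow now 12.
No augmenting path remains; maximum flow = 12.
By max-flow min-cut, the minimum cut capacity equals the max flow.
In the residual graph, reachable from Plant: {Plant, Sub3, Sub2, Sub1}.
Min-cut edges: Plant→Bus2 (4), Sub3→City (5), Sub1→City (3); capacity 4 + 5 + 3 = 12.

12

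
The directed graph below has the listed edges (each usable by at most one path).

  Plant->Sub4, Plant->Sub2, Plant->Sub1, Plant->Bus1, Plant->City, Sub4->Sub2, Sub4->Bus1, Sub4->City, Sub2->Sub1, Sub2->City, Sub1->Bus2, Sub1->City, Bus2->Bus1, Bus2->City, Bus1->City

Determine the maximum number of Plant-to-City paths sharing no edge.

Assign every edge capacity 1; by Menger, the answer equals the max flow.
Path Plant→City (+1); total 1.
Path Plant→Sub4→City (+1); total 2.
Path Plant→Sub2→City (+1); total 3.
Path Plant→Sub1→City (+1); total 4.
Path Plant→Bus1→City (+1); total 5.
No residual Plant→City path; max flow = 5.
Certifying cut of size 5: {Plant→Bus1, Plant→City, Plant→Sub1, Plant→Sub2, Plant→Sub4}.

5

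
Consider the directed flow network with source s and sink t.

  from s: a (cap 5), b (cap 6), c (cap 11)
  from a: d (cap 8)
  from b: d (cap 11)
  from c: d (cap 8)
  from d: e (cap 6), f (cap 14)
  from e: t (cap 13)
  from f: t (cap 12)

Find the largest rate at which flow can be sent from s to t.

18

Augment s→a→d→e→t: bottleneck 5, flow now 5.
Augment s→b→d→e→t: bottleneck 1, flow now 6.
Augment s→b→d→f→t: bottleneck 5, flow now 11.
Augment s→c→d→f→t: bottleneck 7, flow now 18.
No augmenting path remains; maximum flow = 18.
In the residual graph, reachable from s: {s, a, b, c, d, f}.
Min-cut edges: d→e (6), f→t (12); capacity 6 + 12 = 18.
This cut is saturated, so no flow can exceed 18.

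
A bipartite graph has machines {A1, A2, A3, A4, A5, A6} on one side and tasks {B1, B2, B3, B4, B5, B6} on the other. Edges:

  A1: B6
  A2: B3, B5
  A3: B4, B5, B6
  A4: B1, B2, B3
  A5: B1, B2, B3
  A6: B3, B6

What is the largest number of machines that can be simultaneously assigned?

6

Unit-capacity flow: source→left, listed edges, right→sink; max matching = max flow.
Augmenting path A1→B6 (+1); matched 1.
Augmenting path A2→B3 (+1); matched 2.
Augmenting path A3→B4 (+1); matched 3.
Augmenting path A4→B1 (+1); matched 4.
Augmenting path A5→B2 (+1); matched 5.
Augmenting path A6→B3→A2→B5 (+1); matched 6.
No augmenting path remains; maximum matching = 6.
König certificate: {A1, A2, A3, A4, A5, A6} is a vertex cover of size 6 (every listed pair touches it), so no matching can be larger.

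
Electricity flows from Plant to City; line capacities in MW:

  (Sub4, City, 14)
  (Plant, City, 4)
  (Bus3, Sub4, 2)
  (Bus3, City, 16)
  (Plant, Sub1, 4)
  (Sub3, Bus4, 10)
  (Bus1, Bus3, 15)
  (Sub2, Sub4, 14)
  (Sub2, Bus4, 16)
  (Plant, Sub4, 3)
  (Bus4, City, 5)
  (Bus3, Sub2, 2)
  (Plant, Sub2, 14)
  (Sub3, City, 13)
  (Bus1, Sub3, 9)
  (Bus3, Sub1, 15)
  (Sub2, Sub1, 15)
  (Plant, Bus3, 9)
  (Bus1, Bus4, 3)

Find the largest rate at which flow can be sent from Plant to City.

30

Augment Plant→City: bottleneck 4, flow now 4.
Augment Plant→Bus3→City: bottleneck 9, flow now 13.
Augment Plant→Sub4→City: bottleneck 3, flow now 16.
Augment Plant→Sub2→Bus4→City: bottleneck 5, flow now 21.
Augment Plant→Sub2→Sub4→City: bottleneck 9, flow now 30.
No augmenting path remains; maximum flow = 30.
In the residual graph, reachable from Plant: {Plant, Sub1}.
Min-cut edges: Plant→Bus3 (9), Plant→Sub2 (14), Plant→Sub4 (3), Plant→City (4); capacity 9 + 14 + 3 + 4 = 30.
This cut is saturated, so no flow can exceed 30.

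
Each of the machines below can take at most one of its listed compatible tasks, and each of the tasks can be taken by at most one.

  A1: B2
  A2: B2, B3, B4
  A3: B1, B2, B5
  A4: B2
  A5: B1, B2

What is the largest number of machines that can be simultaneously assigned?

Unit-capacity flow: source→left, listed edges, right→sink; max matching = max flow.
Augmenting path A1→B2 (+1); matched 1.
Augmenting path A2→B3 (+1); matched 2.
Augmenting path A3→B1 (+1); matched 3.
Augmenting path A5→B1→A3→B5 (+1); matched 4.
No augmenting path remains; maximum matching = 4.
König certificate: {A2, A3, A5, B2} is a vertex cover of size 4 (every listed pair touches it), so no matching can be larger.

4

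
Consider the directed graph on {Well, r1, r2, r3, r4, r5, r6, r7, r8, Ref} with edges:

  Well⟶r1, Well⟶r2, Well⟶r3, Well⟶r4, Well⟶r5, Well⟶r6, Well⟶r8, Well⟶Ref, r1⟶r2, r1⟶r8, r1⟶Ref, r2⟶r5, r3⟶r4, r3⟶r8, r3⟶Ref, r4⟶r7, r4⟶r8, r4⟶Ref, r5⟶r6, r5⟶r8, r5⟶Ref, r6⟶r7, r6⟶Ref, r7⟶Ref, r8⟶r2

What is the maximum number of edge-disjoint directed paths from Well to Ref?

Assign every edge capacity 1; by Menger, the answer equals the max flow.
Path Well→Ref (+1); total 1.
Path Well→r1→Ref (+1); total 2.
Path Well→r3→Ref (+1); total 3.
Path Well→r4→Ref (+1); total 4.
Path Well→r5→Ref (+1); total 5.
Path Well→r6→Ref (+1); total 6.
Path Well→r2→r5→r6→r7→Ref (+1); total 7.
No residual Well→Ref path; max flow = 7.
Certifying cut of size 7: {Well→Ref, Well→r1, Well→r3, Well→r4, Well→r5, Well→r6, r2→r5}.

7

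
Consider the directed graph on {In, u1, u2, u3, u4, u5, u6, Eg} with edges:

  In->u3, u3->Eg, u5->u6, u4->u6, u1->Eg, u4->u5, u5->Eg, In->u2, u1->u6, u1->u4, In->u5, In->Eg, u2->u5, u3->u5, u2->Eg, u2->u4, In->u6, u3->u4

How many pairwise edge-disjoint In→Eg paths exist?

4

Assign every edge capacity 1; by Menger, the answer equals the max flow.
Path In→Eg (+1); total 1.
Path In→u2→Eg (+1); total 2.
Path In→u3→Eg (+1); total 3.
Path In→u5→Eg (+1); total 4.
No residual In→Eg path; max flow = 4.
Certifying cut of size 4: {In→Eg, In→u2, In→u3, In→u5}.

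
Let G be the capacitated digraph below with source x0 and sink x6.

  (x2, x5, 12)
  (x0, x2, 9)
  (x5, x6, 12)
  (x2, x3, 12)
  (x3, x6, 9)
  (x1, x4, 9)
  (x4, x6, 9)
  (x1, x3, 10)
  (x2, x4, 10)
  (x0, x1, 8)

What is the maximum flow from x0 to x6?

17

Augment x0→x1→x3→x6: bottleneck 8, flow now 8.
Augment x0→x2→x3→x6: bottleneck 1, flow now 9.
Augment x0→x2→x4→x6: bottleneck 8, flow now 17.
No augmenting path remains; maximum flow = 17.
In the residual graph, reachable from x0: {x0}.
Min-cut edges: x0→x1 (8), x0→x2 (9); capacity 8 + 9 = 17.
This cut is saturated, so no flow can exceed 17.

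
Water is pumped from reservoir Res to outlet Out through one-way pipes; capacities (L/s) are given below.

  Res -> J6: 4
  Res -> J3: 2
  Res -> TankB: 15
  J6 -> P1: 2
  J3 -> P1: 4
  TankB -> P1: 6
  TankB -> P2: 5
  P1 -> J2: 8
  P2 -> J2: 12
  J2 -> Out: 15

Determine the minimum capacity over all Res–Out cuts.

13

Augment Res→J6→P1→J2→Out: bottleneck 2, flow now 2.
Augment Res→J3→P1→J2→Out: bottleneck 2, flow now 4.
Augment Res→TankB→P1→J2→Out: bottleneck 4, flow now 8.
Augment Res→TankB→P2→J2→Out: bottleneck 5, flow now 13.
No augmenting path remains; maximum flow = 13.
By max-flow min-cut, the minimum cut capacity equals the max flow.
In the residual graph, reachable from Res: {Res, J6, J3, TankB, P1}.
Min-cut edges: TankB→P2 (5), P1→J2 (8); capacity 5 + 8 = 13.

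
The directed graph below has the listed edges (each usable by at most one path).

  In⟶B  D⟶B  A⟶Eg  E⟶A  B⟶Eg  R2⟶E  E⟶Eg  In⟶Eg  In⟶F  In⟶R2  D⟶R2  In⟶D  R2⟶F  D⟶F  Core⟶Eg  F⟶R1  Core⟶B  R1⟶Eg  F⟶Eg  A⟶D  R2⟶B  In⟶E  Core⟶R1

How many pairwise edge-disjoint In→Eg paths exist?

Assign every edge capacity 1; by Menger, the answer equals the max flow.
Path In→Eg (+1); total 1.
Path In→E→Eg (+1); total 2.
Path In→B→Eg (+1); total 3.
Path In→F→Eg (+1); total 4.
Path In→D→F→R1→Eg (+1); total 5.
Path In→R2→E→A→Eg (+1); total 6.
No residual In→Eg path; max flow = 6.
Certifying cut of size 6: {In→B, In→D, In→E, In→Eg, In→F, In→R2}.

6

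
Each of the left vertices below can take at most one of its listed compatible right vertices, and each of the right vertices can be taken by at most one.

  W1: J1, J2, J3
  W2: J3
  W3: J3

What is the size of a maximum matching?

Unit-capacity flow: source→left, listed edges, right→sink; max matching = max flow.
Augmenting path W1→J1 (+1); matched 1.
Augmenting path W2→J3 (+1); matched 2.
No augmenting path remains; maximum matching = 2.
König certificate: {W1, J3} is a vertex cover of size 2 (every listed pair touches it), so no matching can be larger.

2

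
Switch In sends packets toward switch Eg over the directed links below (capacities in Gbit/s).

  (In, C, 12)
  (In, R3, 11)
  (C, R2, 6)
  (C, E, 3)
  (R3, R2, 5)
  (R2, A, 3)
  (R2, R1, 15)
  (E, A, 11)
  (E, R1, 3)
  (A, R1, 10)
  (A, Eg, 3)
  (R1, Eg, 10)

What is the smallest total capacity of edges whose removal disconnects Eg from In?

13

Augment In→C→R2→A→Eg: bottleneck 3, flow now 3.
Augment In→C→R2→R1→Eg: bottleneck 3, flow now 6.
Augment In→C→E→R1→Eg: bottleneck 3, flow now 9.
Augment In→R3→R2→R1→Eg: bottleneck 4, flow now 13.
No augmenting path remains; maximum flow = 13.
By max-flow min-cut, the minimum cut capacity equals the max flow.
In the residual graph, reachable from In: {In, C, R3, R2, E, A, R1}.
Min-cut edges: A→Eg (3), R1→Eg (10); capacity 3 + 10 = 13.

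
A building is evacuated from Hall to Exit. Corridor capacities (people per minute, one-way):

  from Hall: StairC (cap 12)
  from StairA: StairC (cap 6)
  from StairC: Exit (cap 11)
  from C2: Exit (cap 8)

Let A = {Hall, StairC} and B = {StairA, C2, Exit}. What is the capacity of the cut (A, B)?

Edges leaving {Hall, StairC}: StairC→Exit (11).
Cut capacity = 11 = 11.

11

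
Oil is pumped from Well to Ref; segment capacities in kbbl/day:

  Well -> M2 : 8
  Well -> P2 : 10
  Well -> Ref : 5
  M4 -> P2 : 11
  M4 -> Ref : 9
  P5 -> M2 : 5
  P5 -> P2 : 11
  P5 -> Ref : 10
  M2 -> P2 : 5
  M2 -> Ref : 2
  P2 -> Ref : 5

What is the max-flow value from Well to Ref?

12

Augment Well→Ref: bottleneck 5, flow now 5.
Augment Well→M2→Ref: bottleneck 2, flow now 7.
Augment Well→P2→Ref: bottleneck 5, flow now 12.
No augmenting path remains; maximum flow = 12.
In the residual graph, reachable from Well: {Well, M2, P2}.
Min-cut edges: Well→Ref (5), M2→Ref (2), P2→Ref (5); capacity 5 + 2 + 5 = 12.
This cut is saturated, so no flow can exceed 12.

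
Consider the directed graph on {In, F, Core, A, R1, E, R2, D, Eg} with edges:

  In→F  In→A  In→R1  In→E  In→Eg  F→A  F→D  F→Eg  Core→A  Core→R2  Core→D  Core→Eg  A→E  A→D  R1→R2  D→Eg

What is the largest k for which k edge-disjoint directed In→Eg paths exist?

3

Assign every edge capacity 1; by Menger, the answer equals the max flow.
Path In→Eg (+1); total 1.
Path In→F→Eg (+1); total 2.
Path In→A→D→Eg (+1); total 3.
No residual In→Eg path; max flow = 3.
Certifying cut of size 3: {In→A, In→Eg, In→F}.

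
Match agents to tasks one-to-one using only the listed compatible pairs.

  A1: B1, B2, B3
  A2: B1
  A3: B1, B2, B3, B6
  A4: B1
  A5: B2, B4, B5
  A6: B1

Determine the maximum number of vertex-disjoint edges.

Unit-capacity flow: source→left, listed edges, right→sink; max matching = max flow.
Augmenting path A1→B1 (+1); matched 1.
Augmenting path A3→B2 (+1); matched 2.
Augmenting path A5→B4 (+1); matched 3.
Augmenting path A2→B1→A1→B3 (+1); matched 4.
No augmenting path remains; maximum matching = 4.
König certificate: {A1, A3, A5, B1} is a vertex cover of size 4 (every listed pair touches it), so no matching can be larger.

4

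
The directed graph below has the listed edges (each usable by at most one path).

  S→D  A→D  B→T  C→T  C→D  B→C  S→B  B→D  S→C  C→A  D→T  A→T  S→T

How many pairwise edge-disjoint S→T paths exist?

Assign every edge capacity 1; by Menger, the answer equals the max flow.
Path S→T (+1); total 1.
Path S→B→T (+1); total 2.
Path S→C→T (+1); total 3.
Path S→D→T (+1); total 4.
No residual S→T path; max flow = 4.
Certifying cut of size 4: {S→B, S→C, S→D, S→T}.

4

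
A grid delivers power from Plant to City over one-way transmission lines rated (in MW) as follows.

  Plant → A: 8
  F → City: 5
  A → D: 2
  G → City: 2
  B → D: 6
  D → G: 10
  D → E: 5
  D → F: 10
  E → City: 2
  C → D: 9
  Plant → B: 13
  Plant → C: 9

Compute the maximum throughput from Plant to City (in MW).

Augment Plant→A→D→E→City: bottleneck 2, flow now 2.
Augment Plant→B→D→F→City: bottleneck 5, flow now 7.
Augment Plant→B→D→G→City: bottleneck 1, flow now 8.
Augment Plant→C→D→G→City: bottleneck 1, flow now 9.
No augmenting path remains; maximum flow = 9.
In the residual graph, reachable from Plant: {Plant, A, B, C, D, E, F, G}.
Min-cut edges: E→City (2), F→City (5), G→City (2); capacity 2 + 5 + 2 = 9.
This cut is saturated, so no flow can exceed 9.

9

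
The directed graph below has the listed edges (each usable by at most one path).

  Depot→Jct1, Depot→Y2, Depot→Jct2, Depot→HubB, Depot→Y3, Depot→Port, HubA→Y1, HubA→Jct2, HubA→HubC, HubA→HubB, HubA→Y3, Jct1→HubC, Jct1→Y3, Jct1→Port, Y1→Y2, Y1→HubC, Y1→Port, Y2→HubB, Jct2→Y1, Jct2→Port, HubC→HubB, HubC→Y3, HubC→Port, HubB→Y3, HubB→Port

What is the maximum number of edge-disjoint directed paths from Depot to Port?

Assign every edge capacity 1; by Menger, the answer equals the max flow.
Path Depot→Port (+1); total 1.
Path Depot→Jct1→Port (+1); total 2.
Path Depot→Jct2→Port (+1); total 3.
Path Depot→HubB→Port (+1); total 4.
No residual Depot→Port path; max flow = 4.
Certifying cut of size 4: {Depot→Jct1, Depot→Jct2, Depot→Port, HubB→Port}.

4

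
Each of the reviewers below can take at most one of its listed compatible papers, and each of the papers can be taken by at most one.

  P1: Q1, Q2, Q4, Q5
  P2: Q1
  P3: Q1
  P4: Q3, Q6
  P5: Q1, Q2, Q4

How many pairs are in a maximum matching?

4

Unit-capacity flow: source→left, listed edges, right→sink; max matching = max flow.
Augmenting path P1→Q1 (+1); matched 1.
Augmenting path P4→Q3 (+1); matched 2.
Augmenting path P5→Q2 (+1); matched 3.
Augmenting path P2→Q1→P1→Q4 (+1); matched 4.
No augmenting path remains; maximum matching = 4.
König certificate: {P1, P4, P5, Q1} is a vertex cover of size 4 (every listed pair touches it), so no matching can be larger.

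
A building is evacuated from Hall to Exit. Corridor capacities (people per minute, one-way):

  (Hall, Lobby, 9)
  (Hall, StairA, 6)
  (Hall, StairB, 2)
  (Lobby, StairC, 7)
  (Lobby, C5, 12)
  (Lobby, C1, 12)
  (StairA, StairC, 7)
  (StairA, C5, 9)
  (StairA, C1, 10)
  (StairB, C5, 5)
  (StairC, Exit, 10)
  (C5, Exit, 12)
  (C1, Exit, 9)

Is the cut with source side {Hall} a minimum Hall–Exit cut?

Given cut capacity: 9 + 6 + 2 = 17.
Augment Hall→Lobby→StairC→Exit: bottleneck 7, flow now 7.
Augment Hall→Lobby→C5→Exit: bottleneck 2, flow now 9.
Augment Hall→StairA→StairC→Exit: bottleneck 3, flow now 12.
Augment Hall→StairA→C5→Exit: bottleneck 3, flow now 15.
Augment Hall→StairB→C5→Exit: bottleneck 2, flow now 17.
No augmenting path remains; maximum flow = 17.
Cut capacity 17 equals the max flow, so it is a minimum cut.

Yes — it is a minimum cut (capacity 17).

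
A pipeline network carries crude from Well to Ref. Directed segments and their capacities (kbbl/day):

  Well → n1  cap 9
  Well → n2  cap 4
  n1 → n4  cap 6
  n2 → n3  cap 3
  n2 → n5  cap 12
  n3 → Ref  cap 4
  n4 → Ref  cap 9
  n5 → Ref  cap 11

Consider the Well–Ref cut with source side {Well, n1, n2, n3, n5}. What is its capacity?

21

Edges leaving {Well, n1, n2, n3, n5}: n1→n4 (6), n3→Ref (4), n5→Ref (11).
Cut capacity = 6 + 4 + 11 = 21.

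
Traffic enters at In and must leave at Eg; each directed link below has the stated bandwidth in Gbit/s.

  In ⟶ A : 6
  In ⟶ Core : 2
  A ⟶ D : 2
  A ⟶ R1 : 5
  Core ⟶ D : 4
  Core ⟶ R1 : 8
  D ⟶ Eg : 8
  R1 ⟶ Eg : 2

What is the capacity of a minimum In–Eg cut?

Augment In→A→D→Eg: bottleneck 2, flow now 2.
Augment In→A→R1→Eg: bottleneck 2, flow now 4.
Augment In→Core→D→Eg: bottleneck 2, flow now 6.
No augmenting path remains; maximum flow = 6.
By max-flow min-cut, the minimum cut capacity equals the max flow.
In the residual graph, reachable from In: {In, A, R1}.
Min-cut edges: In→Core (2), A→D (2), R1→Eg (2); capacity 2 + 2 + 2 = 6.

6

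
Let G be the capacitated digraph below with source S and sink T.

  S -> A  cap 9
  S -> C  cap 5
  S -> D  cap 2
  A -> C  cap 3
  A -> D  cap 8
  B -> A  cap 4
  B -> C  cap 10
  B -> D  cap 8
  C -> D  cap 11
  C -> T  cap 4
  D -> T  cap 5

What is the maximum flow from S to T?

9

Augment S→C→T: bottleneck 4, flow now 4.
Augment S→D→T: bottleneck 2, flow now 6.
Augment S→A→D→T: bottleneck 3, flow now 9.
No augmenting path remains; maximum flow = 9.
In the residual graph, reachable from S: {S, A, C, D}.
Min-cut edges: C→T (4), D→T (5); capacity 4 + 5 = 9.
This cut is saturated, so no flow can exceed 9.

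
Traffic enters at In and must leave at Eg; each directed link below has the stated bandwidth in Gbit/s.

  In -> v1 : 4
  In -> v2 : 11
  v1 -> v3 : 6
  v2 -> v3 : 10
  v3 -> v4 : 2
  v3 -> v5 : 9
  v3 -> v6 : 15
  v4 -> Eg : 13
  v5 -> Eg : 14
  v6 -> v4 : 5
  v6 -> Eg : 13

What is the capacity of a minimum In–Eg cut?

14

Augment In→v1→v3→v4→Eg: bottleneck 2, flow now 2.
Augment In→v1→v3→v5→Eg: bottleneck 2, flow now 4.
Augment In→v2→v3→v5→Eg: bottleneck 7, flow now 11.
Augment In→v2→v3→v6→Eg: bottleneck 3, flow now 14.
No augmenting path remains; maximum flow = 14.
By max-flow min-cut, the minimum cut capacity equals the max flow.
In the residual graph, reachable from In: {In, v2}.
Min-cut edges: In→v1 (4), v2→v3 (10); capacity 4 + 10 = 14.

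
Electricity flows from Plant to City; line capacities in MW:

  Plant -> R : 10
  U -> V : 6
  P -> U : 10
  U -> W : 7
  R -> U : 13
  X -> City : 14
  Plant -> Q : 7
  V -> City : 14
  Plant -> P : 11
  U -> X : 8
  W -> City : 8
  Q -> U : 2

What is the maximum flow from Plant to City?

21

Augment Plant→P→U→V→City: bottleneck 6, flow now 6.
Augment Plant→P→U→W→City: bottleneck 4, flow now 10.
Augment Plant→Q→U→W→City: bottleneck 2, flow now 12.
Augment Plant→R→U→W→City: bottleneck 1, flow now 13.
Augment Plant→R→U→X→City: bottleneck 8, flow now 21.
No augmenting path remains; maximum flow = 21.
In the residual graph, reachable from Plant: {Plant, P, Q, R, U}.
Min-cut edges: U→V (6), U→W (7), U→X (8); capacity 6 + 7 + 8 = 21.
This cut is saturated, so no flow can exceed 21.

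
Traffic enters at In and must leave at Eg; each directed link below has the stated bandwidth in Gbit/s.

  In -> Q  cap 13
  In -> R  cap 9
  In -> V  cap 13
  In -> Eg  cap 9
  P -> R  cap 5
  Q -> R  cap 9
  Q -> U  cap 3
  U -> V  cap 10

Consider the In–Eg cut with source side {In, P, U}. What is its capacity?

Edges leaving {In, P, U}: In→Q (13), In→R (9), In→V (13), In→Eg (9), P→R (5), U→V (10).
Cut capacity = 13 + 9 + 13 + 9 + 5 + 10 = 59.

59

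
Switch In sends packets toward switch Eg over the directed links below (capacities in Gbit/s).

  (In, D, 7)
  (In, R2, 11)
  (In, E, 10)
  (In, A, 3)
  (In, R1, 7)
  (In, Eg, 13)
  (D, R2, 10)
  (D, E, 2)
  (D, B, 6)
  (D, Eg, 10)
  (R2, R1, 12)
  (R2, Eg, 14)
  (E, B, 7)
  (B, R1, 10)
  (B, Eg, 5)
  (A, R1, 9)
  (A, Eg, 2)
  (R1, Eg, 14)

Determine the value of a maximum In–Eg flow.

48

Augment In→Eg: bottleneck 13, flow now 13.
Augment In→D→Eg: bottleneck 7, flow now 20.
Augment In→R2→Eg: bottleneck 11, flow now 31.
Augment In→A→Eg: bottleneck 2, flow now 33.
Augment In→R1→Eg: bottleneck 7, flow now 40.
Augment In→E→B→Eg: bottleneck 5, flow now 45.
Augment In→A→R1→Eg: bottleneck 1, flow now 46.
Augment In→E→B→R1→Eg: bottleneck 2, flow now 48.
No augmenting path remains; maximum flow = 48.
In the residual graph, reachable from In: {In, E}.
Min-cut edges: In→D (7), In→R2 (11), In→A (3), In→R1 (7), In→Eg (13), E→B (7); capacity 7 + 11 + 3 + 7 + 13 + 7 = 48.
This cut is saturated, so no flow can exceed 48.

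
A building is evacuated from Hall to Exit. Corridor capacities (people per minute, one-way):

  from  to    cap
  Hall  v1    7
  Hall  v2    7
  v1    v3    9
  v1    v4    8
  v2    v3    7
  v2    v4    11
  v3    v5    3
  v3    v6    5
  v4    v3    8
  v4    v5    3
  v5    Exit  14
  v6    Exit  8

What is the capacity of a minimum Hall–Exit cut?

Augment Hall→v1→v3→v5→Exit: bottleneck 3, flow now 3.
Augment Hall→v1→v3→v6→Exit: bottleneck 4, flow now 7.
Augment Hall→v2→v3→v6→Exit: bottleneck 1, flow now 8.
Augment Hall→v2→v4→v5→Exit: bottleneck 3, flow now 11.
No augmenting path remains; maximum flow = 11.
By max-flow min-cut, the minimum cut capacity equals the max flow.
In the residual graph, reachable from Hall: {Hall, v1, v2, v3, v4}.
Min-cut edges: v3→v5 (3), v3→v6 (5), v4→v5 (3); capacity 3 + 5 + 3 = 11.

11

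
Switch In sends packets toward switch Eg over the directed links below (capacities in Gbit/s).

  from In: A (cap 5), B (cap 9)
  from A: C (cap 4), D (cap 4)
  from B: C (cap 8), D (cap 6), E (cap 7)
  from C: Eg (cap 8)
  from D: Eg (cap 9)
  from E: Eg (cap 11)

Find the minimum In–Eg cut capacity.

Augment In→A→C→Eg: bottleneck 4, flow now 4.
Augment In→A→D→Eg: bottleneck 1, flow now 5.
Augment In→B→C→Eg: bottleneck 4, flow now 9.
Augment In→B→D→Eg: bottleneck 5, flow now 14.
No augmenting path remains; maximum flow = 14.
By max-flow min-cut, the minimum cut capacity equals the max flow.
In the residual graph, reachable from In: {In}.
Min-cut edges: In→A (5), In→B (9); capacity 5 + 9 = 14.

14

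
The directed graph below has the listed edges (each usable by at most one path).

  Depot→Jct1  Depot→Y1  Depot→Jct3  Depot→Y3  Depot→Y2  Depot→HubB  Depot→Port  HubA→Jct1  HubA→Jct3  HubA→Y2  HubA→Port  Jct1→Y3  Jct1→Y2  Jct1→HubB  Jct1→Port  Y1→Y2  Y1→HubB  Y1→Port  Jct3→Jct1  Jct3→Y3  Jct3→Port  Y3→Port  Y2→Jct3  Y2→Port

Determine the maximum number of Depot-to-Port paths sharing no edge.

Assign every edge capacity 1; by Menger, the answer equals the max flow.
Path Depot→Port (+1); total 1.
Path Depot→Jct1→Port (+1); total 2.
Path Depot→Y1→Port (+1); total 3.
Path Depot→Jct3→Port (+1); total 4.
Path Depot→Y3→Port (+1); total 5.
Path Depot→Y2→Port (+1); total 6.
No residual Depot→Port path; max flow = 6.
Certifying cut of size 6: {Depot→Jct1, Depot→Jct3, Depot→Port, Depot→Y1, Depot→Y2, Depot→Y3}.

6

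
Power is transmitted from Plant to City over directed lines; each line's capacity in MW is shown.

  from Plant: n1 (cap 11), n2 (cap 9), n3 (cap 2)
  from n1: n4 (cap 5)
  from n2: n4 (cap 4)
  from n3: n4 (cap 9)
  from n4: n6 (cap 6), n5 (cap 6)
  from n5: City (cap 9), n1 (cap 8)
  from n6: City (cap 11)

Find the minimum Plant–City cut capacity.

Augment Plant→n1→n4→n5→City: bottleneck 5, flow now 5.
Augment Plant→n2→n4→n5→City: bottleneck 1, flow now 6.
Augment Plant→n2→n4→n6→City: bottleneck 3, flow now 9.
Augment Plant→n3→n4→n6→City: bottleneck 2, flow now 11.
No augmenting path remains; maximum flow = 11.
By max-flow min-cut, the minimum cut capacity equals the max flow.
In the residual graph, reachable from Plant: {Plant, n1, n2}.
Min-cut edges: Plant→n3 (2), n1→n4 (5), n2→n4 (4); capacity 2 + 5 + 4 = 11.

11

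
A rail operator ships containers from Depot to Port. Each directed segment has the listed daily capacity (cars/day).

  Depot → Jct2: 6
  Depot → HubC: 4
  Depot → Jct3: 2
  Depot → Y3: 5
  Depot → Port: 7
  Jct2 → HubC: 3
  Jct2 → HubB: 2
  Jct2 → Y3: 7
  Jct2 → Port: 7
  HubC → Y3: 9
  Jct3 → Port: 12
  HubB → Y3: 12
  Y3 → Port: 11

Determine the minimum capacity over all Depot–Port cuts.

Augment Depot→Port: bottleneck 7, flow now 7.
Augment Depot→Jct2→Port: bottleneck 6, flow now 13.
Augment Depot→Jct3→Port: bottleneck 2, flow now 15.
Augment Depot→Y3→Port: bottleneck 5, flow now 20.
Augment Depot→HubC→Y3→Port: bottleneck 4, flow now 24.
No augmenting path remains; maximum flow = 24.
By max-flow min-cut, the minimum cut capacity equals the max flow.
In the residual graph, reachable from Depot: {Depot}.
Min-cut edges: Depot→Jct2 (6), Depot→HubC (4), Depot→Jct3 (2), Depot→Y3 (5), Depot→Port (7); capacity 6 + 4 + 2 + 5 + 7 = 24.

24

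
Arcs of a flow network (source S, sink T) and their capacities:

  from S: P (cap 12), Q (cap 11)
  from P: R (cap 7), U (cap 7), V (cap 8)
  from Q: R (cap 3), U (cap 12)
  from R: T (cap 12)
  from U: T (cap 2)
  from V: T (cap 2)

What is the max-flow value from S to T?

Augment S→P→R→T: bottleneck 7, flow now 7.
Augment S→P→U→T: bottleneck 2, flow now 9.
Augment S→P→V→T: bottleneck 2, flow now 11.
Augment S→Q→R→T: bottleneck 3, flow now 14.
No augmenting path remains; maximum flow = 14.
In the residual graph, reachable from S: {S, P, Q, U, V}.
Min-cut edges: P→R (7), Q→R (3), U→T (2), V→T (2); capacity 7 + 3 + 2 + 2 = 14.
This cut is saturated, so no flow can exceed 14.

14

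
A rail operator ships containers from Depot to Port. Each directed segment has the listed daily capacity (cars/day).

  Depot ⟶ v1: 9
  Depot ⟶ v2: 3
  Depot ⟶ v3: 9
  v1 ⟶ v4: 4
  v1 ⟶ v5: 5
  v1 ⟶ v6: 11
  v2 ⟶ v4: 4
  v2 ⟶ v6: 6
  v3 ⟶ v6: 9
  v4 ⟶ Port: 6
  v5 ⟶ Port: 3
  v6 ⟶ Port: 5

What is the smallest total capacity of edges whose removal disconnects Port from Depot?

Augment Depot→v1→v4→Port: bottleneck 4, flow now 4.
Augment Depot→v1→v5→Port: bottleneck 3, flow now 7.
Augment Depot→v1→v6→Port: bottleneck 2, flow now 9.
Augment Depot→v2→v4→Port: bottleneck 2, flow now 11.
Augment Depot→v2→v6→Port: bottleneck 1, flow now 12.
Augment Depot→v3→v6→Port: bottleneck 2, flow now 14.
No augmenting path remains; maximum flow = 14.
By max-flow min-cut, the minimum cut capacity equals the max flow.
In the residual graph, reachable from Depot: {Depot, v1, v2, v3, v4, v5, v6}.
Min-cut edges: v4→Port (6), v5→Port (3), v6→Port (5); capacity 6 + 3 + 5 = 14.

14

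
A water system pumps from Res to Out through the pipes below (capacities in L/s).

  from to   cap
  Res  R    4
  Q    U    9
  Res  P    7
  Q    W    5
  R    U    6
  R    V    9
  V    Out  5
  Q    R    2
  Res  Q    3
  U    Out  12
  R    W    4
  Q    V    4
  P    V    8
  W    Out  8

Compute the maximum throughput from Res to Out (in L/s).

Augment Res→P→V→Out: bottleneck 5, flow now 5.
Augment Res→Q→U→Out: bottleneck 3, flow now 8.
Augment Res→R→U→Out: bottleneck 4, flow now 12.
No augmenting path remains; maximum flow = 12.
In the residual graph, reachable from Res: {Res, P, V}.
Min-cut edges: Res→Q (3), Res→R (4), V→Out (5); capacity 3 + 4 + 5 = 12.
This cut is saturated, so no flow can exceed 12.

12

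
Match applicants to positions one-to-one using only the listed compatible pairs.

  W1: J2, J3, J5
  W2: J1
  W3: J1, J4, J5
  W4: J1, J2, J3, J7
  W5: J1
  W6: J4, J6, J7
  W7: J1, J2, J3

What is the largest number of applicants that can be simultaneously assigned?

6

Unit-capacity flow: source→left, listed edges, right→sink; max matching = max flow.
Augmenting path W1→J2 (+1); matched 1.
Augmenting path W2→J1 (+1); matched 2.
Augmenting path W3→J4 (+1); matched 3.
Augmenting path W4→J3 (+1); matched 4.
Augmenting path W6→J6 (+1); matched 5.
Augmenting path W7→J2→W1→J5 (+1); matched 6.
No augmenting path remains; maximum matching = 6.
König certificate: {W1, W3, W4, W6, W7, J1} is a vertex cover of size 6 (every listed pair touches it), so no matching can be larger.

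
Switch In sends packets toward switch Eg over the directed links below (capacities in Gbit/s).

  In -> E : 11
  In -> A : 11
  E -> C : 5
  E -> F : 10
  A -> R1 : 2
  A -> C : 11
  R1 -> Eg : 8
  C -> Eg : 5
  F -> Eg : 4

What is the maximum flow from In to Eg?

Augment In→E→C→Eg: bottleneck 5, flow now 5.
Augment In→E→F→Eg: bottleneck 4, flow now 9.
Augment In→A→R1→Eg: bottleneck 2, flow now 11.
No augmenting path remains; maximum flow = 11.
In the residual graph, reachable from In: {In, E, A, C, F}.
Min-cut edges: A→R1 (2), C→Eg (5), F→Eg (4); capacity 2 + 5 + 4 = 11.
This cut is saturated, so no flow can exceed 11.

11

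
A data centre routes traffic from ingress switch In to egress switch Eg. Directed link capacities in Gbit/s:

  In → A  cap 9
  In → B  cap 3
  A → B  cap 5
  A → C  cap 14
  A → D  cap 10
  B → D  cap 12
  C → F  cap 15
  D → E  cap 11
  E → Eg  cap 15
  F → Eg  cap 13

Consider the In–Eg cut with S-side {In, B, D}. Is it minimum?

No — its capacity is 20, but the minimum cut has capacity 12.

Given cut capacity: 9 + 11 = 20.
Augment In→A→C→F→Eg: bottleneck 9, flow now 9.
Augment In→B→D→E→Eg: bottleneck 3, flow now 12.
No augmenting path remains; maximum flow = 12.
In the residual graph, reachable from In: {In}.
Min-cut edges: In→A (9), In→B (3); capacity 9 + 3 = 12.
Cut capacity 20 exceeds the max flow 12, so it is not minimum.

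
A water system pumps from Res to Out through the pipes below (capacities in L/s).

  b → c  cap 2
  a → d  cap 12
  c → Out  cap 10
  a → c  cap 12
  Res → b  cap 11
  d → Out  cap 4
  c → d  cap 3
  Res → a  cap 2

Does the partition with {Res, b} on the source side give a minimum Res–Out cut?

Yes — it is a minimum cut (capacity 4).

Given cut capacity: 2 + 2 = 4.
Augment Res→a→c→Out: bottleneck 2, flow now 2.
Augment Res→b→c→Out: bottleneck 2, flow now 4.
No augmenting path remains; maximum flow = 4.
Cut capacity 4 equals the max flow, so it is a minimum cut.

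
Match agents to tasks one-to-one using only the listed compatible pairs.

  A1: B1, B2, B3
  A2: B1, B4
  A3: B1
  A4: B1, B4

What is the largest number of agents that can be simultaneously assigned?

Unit-capacity flow: source→left, listed edges, right→sink; max matching = max flow.
Augmenting path A1→B1 (+1); matched 1.
Augmenting path A2→B4 (+1); matched 2.
Augmenting path A3→B1→A1→B2 (+1); matched 3.
No augmenting path remains; maximum matching = 3.
König certificate: {A1, B1, B4} is a vertex cover of size 3 (every listed pair touches it), so no matching can be larger.

3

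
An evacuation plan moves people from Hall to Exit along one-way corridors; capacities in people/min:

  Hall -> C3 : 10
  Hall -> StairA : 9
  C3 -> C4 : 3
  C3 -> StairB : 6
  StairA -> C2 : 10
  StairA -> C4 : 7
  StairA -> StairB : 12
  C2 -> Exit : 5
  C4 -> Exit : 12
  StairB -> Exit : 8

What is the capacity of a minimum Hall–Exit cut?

Augment Hall→C3→C4→Exit: bottleneck 3, flow now 3.
Augment Hall→C3→StairB→Exit: bottleneck 6, flow now 9.
Augment Hall→StairA→C2→Exit: bottleneck 5, flow now 14.
Augment Hall→StairA→C4→Exit: bottleneck 4, flow now 18.
No augmenting path remains; maximum flow = 18.
By max-flow min-cut, the minimum cut capacity equals the max flow.
In the residual graph, reachable from Hall: {Hall, C3}.
Min-cut edges: Hall→StairA (9), C3→C4 (3), C3→StairB (6); capacity 9 + 3 + 6 = 18.

18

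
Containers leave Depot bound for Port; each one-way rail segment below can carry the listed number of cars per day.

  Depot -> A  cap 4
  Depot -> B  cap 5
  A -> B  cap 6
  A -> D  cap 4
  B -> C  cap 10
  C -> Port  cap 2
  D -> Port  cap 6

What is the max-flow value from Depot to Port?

6

Augment Depot→A→D→Port: bottleneck 4, flow now 4.
Augment Depot→B→C→Port: bottleneck 2, flow now 6.
No augmenting path remains; maximum flow = 6.
In the residual graph, reachable from Depot: {Depot, B, C}.
Min-cut edges: Depot→A (4), C→Port (2); capacity 4 + 2 = 6.
This cut is saturated, so no flow can exceed 6.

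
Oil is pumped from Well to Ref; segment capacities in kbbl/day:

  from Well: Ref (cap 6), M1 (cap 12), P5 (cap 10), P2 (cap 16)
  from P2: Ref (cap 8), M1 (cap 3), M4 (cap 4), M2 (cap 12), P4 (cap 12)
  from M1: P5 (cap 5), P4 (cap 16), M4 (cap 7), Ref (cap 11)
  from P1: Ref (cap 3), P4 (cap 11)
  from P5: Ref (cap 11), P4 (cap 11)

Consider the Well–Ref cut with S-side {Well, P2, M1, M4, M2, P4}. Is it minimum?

No — its capacity is 40, but the minimum cut has capacity 36.

Given cut capacity: 10 + 6 + 8 + 5 + 11 = 40.
Augment Well→Ref: bottleneck 6, flow now 6.
Augment Well→P2→Ref: bottleneck 8, flow now 14.
Augment Well→M1→Ref: bottleneck 11, flow now 25.
Augment Well→P5→Ref: bottleneck 10, flow now 35.
Augment Well→M1→P5→Ref: bottleneck 1, flow now 36.
No augmenting path remains; maximum flow = 36.
In the residual graph, reachable from Well: {Well, P2, M1, P5, M4, M2, P4}.
Min-cut edges: Well→Ref (6), P2→Ref (8), M1→Ref (11), P5→Ref (11); capacity 6 + 8 + 11 + 11 = 36.
Cut capacity 40 exceeds the max flow 36, so it is not minimum.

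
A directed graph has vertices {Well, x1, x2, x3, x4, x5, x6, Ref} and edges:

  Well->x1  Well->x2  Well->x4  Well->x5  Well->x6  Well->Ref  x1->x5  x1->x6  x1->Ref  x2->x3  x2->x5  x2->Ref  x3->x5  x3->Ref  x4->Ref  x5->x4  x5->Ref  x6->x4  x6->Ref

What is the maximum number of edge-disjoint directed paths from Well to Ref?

Assign every edge capacity 1; by Menger, the answer equals the max flow.
Path Well→Ref (+1); total 1.
Path Well→x1→Ref (+1); total 2.
Path Well→x2→Ref (+1); total 3.
Path Well→x4→Ref (+1); total 4.
Path Well→x5→Ref (+1); total 5.
Path Well→x6→Ref (+1); total 6.
No residual Well→Ref path; max flow = 6.
Certifying cut of size 6: {Well→Ref, Well→x1, Well→x2, Well→x4, Well→x5, Well→x6}.

6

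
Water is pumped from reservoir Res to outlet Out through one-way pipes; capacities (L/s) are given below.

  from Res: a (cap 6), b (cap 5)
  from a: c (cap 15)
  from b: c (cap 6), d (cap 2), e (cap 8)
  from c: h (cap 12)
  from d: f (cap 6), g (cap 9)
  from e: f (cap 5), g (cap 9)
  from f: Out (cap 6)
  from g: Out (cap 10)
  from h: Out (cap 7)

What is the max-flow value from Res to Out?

Augment Res→a→c→h→Out: bottleneck 6, flow now 6.
Augment Res→b→c→h→Out: bottleneck 1, flow now 7.
Augment Res→b→d→f→Out: bottleneck 2, flow now 9.
Augment Res→b→e→f→Out: bottleneck 2, flow now 11.
No augmenting path remains; maximum flow = 11.
In the residual graph, reachable from Res: {Res}.
Min-cut edges: Res→a (6), Res→b (5); capacity 6 + 5 = 11.
This cut is saturated, so no flow can exceed 11.

11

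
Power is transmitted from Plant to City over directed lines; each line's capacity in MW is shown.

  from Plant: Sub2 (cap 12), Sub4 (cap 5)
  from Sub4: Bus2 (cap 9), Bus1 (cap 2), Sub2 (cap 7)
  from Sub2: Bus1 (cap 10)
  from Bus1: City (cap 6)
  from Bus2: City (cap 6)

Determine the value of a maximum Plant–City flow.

Augment Plant→Sub4→Bus1→City: bottleneck 2, flow now 2.
Augment Plant→Sub4→Bus2→City: bottleneck 3, flow now 5.
Augment Plant→Sub2→Bus1→City: bottleneck 4, flow now 9.
Augment Plant→Sub2→Bus1→Sub4→Bus2→City: bottleneck 2, flow now 11. (uses reverse residual edge)
No augmenting path remains; maximum flow = 11.
In the residual graph, reachable from Plant: {Plant, Sub2, Bus1}.
Min-cut edges: Plant→Sub4 (5), Bus1→City (6); capacity 5 + 6 = 11.
This cut is saturated, so no flow can exceed 11.

11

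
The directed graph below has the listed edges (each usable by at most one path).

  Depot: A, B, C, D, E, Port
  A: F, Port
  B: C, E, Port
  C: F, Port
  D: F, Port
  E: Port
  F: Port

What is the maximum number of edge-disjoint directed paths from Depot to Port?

6

Assign every edge capacity 1; by Menger, the answer equals the max flow.
Path Depot→Port (+1); total 1.
Path Depot→A→Port (+1); total 2.
Path Depot→B→Port (+1); total 3.
Path Depot→C→Port (+1); total 4.
Path Depot→D→Port (+1); total 5.
Path Depot→E→Port (+1); total 6.
No residual Depot→Port path; max flow = 6.
Certifying cut of size 6: {Depot→A, Depot→B, Depot→C, Depot→D, Depot→E, Depot→Port}.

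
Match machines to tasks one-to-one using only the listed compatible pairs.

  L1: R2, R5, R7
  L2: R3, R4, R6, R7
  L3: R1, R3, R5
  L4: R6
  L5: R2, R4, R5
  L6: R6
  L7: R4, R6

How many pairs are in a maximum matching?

Unit-capacity flow: source→left, listed edges, right→sink; max matching = max flow.
Augmenting path L1→R2 (+1); matched 1.
Augmenting path L2→R3 (+1); matched 2.
Augmenting path L3→R1 (+1); matched 3.
Augmenting path L4→R6 (+1); matched 4.
Augmenting path L5→R4 (+1); matched 5.
Augmenting path L7→R4→L5→R5 (+1); matched 6.
No augmenting path remains; maximum matching = 6.
König certificate: {L1, L2, L3, L5, L7, R6} is a vertex cover of size 6 (every listed pair touches it), so no matching can be larger.

6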